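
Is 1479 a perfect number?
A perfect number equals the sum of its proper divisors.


Proper divisors of 1479: 1, 3, 17, 29, 51, 87, 493
Sum = 1 + 3 + 17 + 29 + 51 + 87 + 493 = 681

No, 1479 is not perfect (681 ≠ 1479)


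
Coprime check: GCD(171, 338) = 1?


Euclidean algorithm:
338 = 1 * 171 + 167
171 = 1 * 167 + 4
167 = 41 * 4 + 3
4 = 1 * 3 + 1
3 = 3 * 1 + 0
GCD(171, 338) = 1

Yes, coprime (GCD = 1)


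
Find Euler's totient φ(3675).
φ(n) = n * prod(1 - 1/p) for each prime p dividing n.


3675 = 3 × 5^2 × 7^2
Prime factors: 3, 5, 7
φ(3675) = 3675 × (1-1/3) × (1-1/5) × (1-1/7)
= 3675 × 2/3 × 4/5 × 6/7 = 1680

φ(3675) = 1680


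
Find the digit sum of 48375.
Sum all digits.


4 + 8 + 3 + 7 + 5 = 27


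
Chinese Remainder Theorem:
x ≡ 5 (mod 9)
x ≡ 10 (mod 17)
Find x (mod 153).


M = 9*17 = 153
M1 = M/9 = 17, M2 = M/17 = 9
M1^(-1) mod 9 = 8, M2^(-1) mod 17 = 2
x = 5*17*8 + 10*9*2 = 860
860 mod 153 = 95
Check: 95 mod 9 = 5 ✓, 95 mod 17 = 10 ✓

x ≡ 95 (mod 153)


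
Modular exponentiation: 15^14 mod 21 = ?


15^1 mod 21 = 15
15^2 mod 21 = 15
15^3 mod 21 = 15
15^4 mod 21 = 15
15^5 mod 21 = 15
15^6 mod 21 = 15
15^7 mod 21 = 15
15^8 mod 21 = 15
15^9 mod 21 = 15
15^10 mod 21 = 15
15^11 mod 21 = 15
15^12 mod 21 = 15
15^13 mod 21 = 15
15^14 mod 21 = 15


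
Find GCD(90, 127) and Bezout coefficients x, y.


Tabular extended Euclidean (each row: r = 90*s + 127*t):
r=90, s=1, t=0
r=127, s=0, t=1
q=0: r=90, s=1, t=0   [90*(1) + 127*(0) = 90]
q=1: r=37, s=-1, t=1   [90*(-1) + 127*(1) = 37]
q=2: r=16, s=3, t=-2   [90*(3) + 127*(-2) = 16]
q=2: r=5, s=-7, t=5   [90*(-7) + 127*(5) = 5]
q=3: r=1, s=24, t=-17   [90*(24) + 127*(-17) = 1]
q=5: r=0, s=-127, t=90   [90*(-127) + 127*(90) = 0]
GCD = 1; from the row with r=1: x=24, y=-17
Check: 90*(24) + 127*(-17) = 2160 - 2159 = 1

GCD = 1, x = 24, y = -17


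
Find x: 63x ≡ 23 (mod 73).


GCD(63, 73) = 1, unique solution
a^(-1) mod 73 = 51
x = 51 * 23 mod 73 = 5

x ≡ 5 (mod 73)


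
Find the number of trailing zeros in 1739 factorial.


floor(1739/5) = 347
floor(1739/25) = 69
floor(1739/125) = 13
floor(1739/625) = 2
Total = 431

431 trailing zeros


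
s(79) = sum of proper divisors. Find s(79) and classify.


Proper divisors: 1
Sum = 1 = 1
1 < 79 → deficient

s(79) = 1 (deficient)


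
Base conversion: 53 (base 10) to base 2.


53 (base 10) = 53 (decimal)
53 (decimal) = 110101 (base 2)


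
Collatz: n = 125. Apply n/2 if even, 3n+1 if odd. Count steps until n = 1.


125 → 376 → 188 → 94 → 47 → 142 → 71 → 214 → 107 → 322 → 161 → 484 → 242 → 121 → 364 → 182 → 91 → 274 → 137 → 412 → 206 → 103 → 310 → 155 → 466 → 233 → 700 → 350 → 175 → 526 → 263 → 790 → 395 → 1186 → 593 → 1780 → 890 → 445 → 1336 → 668 → 334 → 167 → 502 → 251 → 754 → 377 → 1132 → 566 → 283 → 850 → 425 → 1276 → 638 → 319 → 958 → 479 → 1438 → 719 → 2158 → 1079 → 3238 → 1619 → 4858 → 2429 → 7288 → 3644 → 1822 → 911 → 2734 → 1367 → 4102 → 2051 → 6154 → 3077 → 9232 → 4616 → 2308 → 1154 → 577 → 1732 → 866 → 433 → 1300 → 650 → 325 → 976 → 488 → 244 → 122 → 61 → 184 → 92 → 46 → 23 → 70 → 35 → 106 → 53 → 160 → 80 → 40 → 20 → 10 → 5 → 16 → 8 → 4 → 2 → 1
Total steps = 108

108 steps


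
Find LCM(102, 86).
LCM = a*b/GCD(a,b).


GCD(102, 86) = 2
LCM = 102*86/2 = 8772/2 = 4386

LCM = 4386


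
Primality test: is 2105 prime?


2105 / 5 = 421 (exact division)
2105 is NOT prime.

No, 2105 is not prime


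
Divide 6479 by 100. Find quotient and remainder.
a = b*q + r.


6479 = 100 * 64 + 79
Check: 6400 + 79 = 6479

q = 64, r = 79


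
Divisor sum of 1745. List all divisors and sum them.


Divisors of 1745: 1, 5, 349, 1745
Sum = 1 + 5 + 349 + 1745 = 2100

σ(1745) = 2100


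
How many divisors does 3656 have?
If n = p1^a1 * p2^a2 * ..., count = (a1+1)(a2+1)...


3656 = 2^3 × 457^1
d(3656) = (3+1) × (1+1) = 8

8 divisors


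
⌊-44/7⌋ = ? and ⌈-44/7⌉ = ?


-44/7 = -6.2857
floor = -7
ceil = -6

floor = -7, ceil = -6


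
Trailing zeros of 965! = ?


floor(965/5) = 193
floor(965/25) = 38
floor(965/125) = 7
floor(965/625) = 1
Total = 239

239 trailing zeros


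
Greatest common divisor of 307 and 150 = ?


307 = 2 * 150 + 7
150 = 21 * 7 + 3
7 = 2 * 3 + 1
3 = 3 * 1 + 0
GCD = 1


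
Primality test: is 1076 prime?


1076 / 2 = 538 (exact division)
1076 is NOT prime.

No, 1076 is not prime


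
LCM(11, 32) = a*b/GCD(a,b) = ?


GCD(11, 32) = 1
LCM = 11*32/1 = 352/1 = 352

LCM = 352


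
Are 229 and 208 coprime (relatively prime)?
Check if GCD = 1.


Euclidean algorithm:
229 = 1 * 208 + 21
208 = 9 * 21 + 19
21 = 1 * 19 + 2
19 = 9 * 2 + 1
2 = 2 * 1 + 0
GCD(229, 208) = 1

Yes, coprime (GCD = 1)


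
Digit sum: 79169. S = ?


7 + 9 + 1 + 6 + 9 = 32


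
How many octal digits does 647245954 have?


647245954 in base 8 = 4645030202
Number of digits = 10

10 digits (base 8)


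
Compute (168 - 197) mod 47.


168 - 197 = -29
-29 mod 47 = 18


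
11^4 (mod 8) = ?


11^1 mod 8 = 3
11^2 mod 8 = 1
11^3 mod 8 = 3
11^4 mod 8 = 1


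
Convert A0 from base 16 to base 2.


A0 (base 16) = 160 (decimal)
160 (decimal) = 10100000 (base 2)


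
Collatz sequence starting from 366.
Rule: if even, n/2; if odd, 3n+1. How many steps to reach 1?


366 → 183 → 550 → 275 → 826 → 413 → 1240 → 620 → 310 → 155 → 466 → 233 → 700 → 350 → 175 → 526 → 263 → 790 → 395 → 1186 → 593 → 1780 → 890 → 445 → 1336 → 668 → 334 → 167 → 502 → 251 → 754 → 377 → 1132 → 566 → 283 → 850 → 425 → 1276 → 638 → 319 → 958 → 479 → 1438 → 719 → 2158 → 1079 → 3238 → 1619 → 4858 → 2429 → 7288 → 3644 → 1822 → 911 → 2734 → 1367 → 4102 → 2051 → 6154 → 3077 → 9232 → 4616 → 2308 → 1154 → 577 → 1732 → 866 → 433 → 1300 → 650 → 325 → 976 → 488 → 244 → 122 → 61 → 184 → 92 → 46 → 23 → 70 → 35 → 106 → 53 → 160 → 80 → 40 → 20 → 10 → 5 → 16 → 8 → 4 → 2 → 1
Total steps = 94

94 steps


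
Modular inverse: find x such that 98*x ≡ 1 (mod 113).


Use the extended Euclidean algorithm on (113, 98); each row r = 113*s + 98*t:
r=113, s=1, t=0
r=98, s=0, t=1
q=1: r=15, s=1, t=-1   [113*(1) + 98*(-1) = 15]
q=6: r=8, s=-6, t=7   [113*(-6) + 98*(7) = 8]
q=1: r=7, s=7, t=-8   [113*(7) + 98*(-8) = 7]
q=1: r=1, s=-13, t=15   [113*(-13) + 98*(15) = 1]
q=7: r=0, s=98, t=-113   [113*(98) + 98*(-113) = 0]
GCD = 1 with t = 15, so 98*(15) ≡ 1 (mod 113)
Inverse = 15 mod 113 = 15
Check: 98 * 15 = 1470 ≡ 1 (mod 113)

98^(-1) ≡ 15 (mod 113)


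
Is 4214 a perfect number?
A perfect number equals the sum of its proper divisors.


Proper divisors of 4214: 1, 2, 7, 14, 43, 49, 86, 98, 301, 602, 2107
Sum = 1 + 2 + 7 + 14 + 43 + 49 + 86 + 98 + 301 + 602 + 2107 = 3310

No, 4214 is not perfect (3310 ≠ 4214)


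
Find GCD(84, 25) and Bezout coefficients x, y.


Tabular extended Euclidean (each row: r = 84*s + 25*t):
r=84, s=1, t=0
r=25, s=0, t=1
q=3: r=9, s=1, t=-3   [84*(1) + 25*(-3) = 9]
q=2: r=7, s=-2, t=7   [84*(-2) + 25*(7) = 7]
q=1: r=2, s=3, t=-10   [84*(3) + 25*(-10) = 2]
q=3: r=1, s=-11, t=37   [84*(-11) + 25*(37) = 1]
q=2: r=0, s=25, t=-84   [84*(25) + 25*(-84) = 0]
GCD = 1; from the row with r=1: x=-11, y=37
Check: 84*(-11) + 25*(37) = -924 + 925 = 1

GCD = 1, x = -11, y = 37


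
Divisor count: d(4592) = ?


4592 = 2^4 × 7^1 × 41^1
d(4592) = (4+1) × (1+1) × (1+1) = 20

20 divisors


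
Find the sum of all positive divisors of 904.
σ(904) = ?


Divisors of 904: 1, 2, 4, 8, 113, 226, 452, 904
Sum = 1 + 2 + 4 + 8 + 113 + 226 + 452 + 904 = 1710

σ(904) = 1710


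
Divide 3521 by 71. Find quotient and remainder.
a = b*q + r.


3521 = 71 * 49 + 42
Check: 3479 + 42 = 3521

q = 49, r = 42


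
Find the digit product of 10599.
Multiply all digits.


1 × 0 × 5 × 9 × 9 = 0


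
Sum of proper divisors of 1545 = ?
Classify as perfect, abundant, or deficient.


Proper divisors: 1, 3, 5, 15, 103, 309, 515
Sum = 1 + 3 + 5 + 15 + 103 + 309 + 515 = 951
951 < 1545 → deficient

s(1545) = 951 (deficient)


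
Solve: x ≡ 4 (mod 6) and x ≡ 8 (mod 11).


M = 6*11 = 66
M1 = M/6 = 11, M2 = M/11 = 6
M1^(-1) mod 6 = 5, M2^(-1) mod 11 = 2
x = 4*11*5 + 8*6*2 = 316
316 mod 66 = 52
Check: 52 mod 6 = 4 ✓, 52 mod 11 = 8 ✓

x ≡ 52 (mod 66)


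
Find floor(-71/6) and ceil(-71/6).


-71/6 = -11.8333
floor = -12
ceil = -11

floor = -12, ceil = -11


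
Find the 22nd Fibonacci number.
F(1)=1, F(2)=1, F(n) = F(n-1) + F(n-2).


Sequence: 1, 1, 2, 3, 5, 8, 13, 21, 34, 55, 89, 144, 233, 377, 610, 987, 1597, 2584, 4181, 6765, 10946, 17711
F(22) = 17711


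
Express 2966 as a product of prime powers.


2966 / 2 = 1483
1483 / 1483 = 1
2966 = 2 × 1483


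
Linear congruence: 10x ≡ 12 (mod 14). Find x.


GCD(10, 14) = 2 divides 12
Divide: 5x ≡ 6 (mod 7)
x ≡ 4 (mod 7)


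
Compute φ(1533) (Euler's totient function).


1533 = 3 × 7 × 73
Prime factors: 3, 7, 73
φ(1533) = 1533 × (1-1/3) × (1-1/7) × (1-1/73)
= 1533 × 2/3 × 6/7 × 72/73 = 864

φ(1533) = 864


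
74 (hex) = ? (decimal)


74 (base 16) = 116 (decimal)
116 (decimal) = 116 (base 10)


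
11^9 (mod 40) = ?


11^1 mod 40 = 11
11^2 mod 40 = 1
11^3 mod 40 = 11
11^4 mod 40 = 1
11^5 mod 40 = 11
11^6 mod 40 = 1
11^7 mod 40 = 11
11^8 mod 40 = 1
11^9 mod 40 = 11


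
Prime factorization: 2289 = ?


2289 / 3 = 763
763 / 7 = 109
109 / 109 = 1
2289 = 3 × 7 × 109


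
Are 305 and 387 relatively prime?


Euclidean algorithm:
387 = 1 * 305 + 82
305 = 3 * 82 + 59
82 = 1 * 59 + 23
59 = 2 * 23 + 13
23 = 1 * 13 + 10
13 = 1 * 10 + 3
10 = 3 * 3 + 1
3 = 3 * 1 + 0
GCD(305, 387) = 1

Yes, coprime (GCD = 1)


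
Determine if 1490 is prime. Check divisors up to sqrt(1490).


1490 / 2 = 745 (exact division)
1490 is NOT prime.

No, 1490 is not prime


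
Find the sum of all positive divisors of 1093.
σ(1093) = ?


Divisors of 1093: 1, 1093
Sum = 1 + 1093 = 1094

σ(1093) = 1094


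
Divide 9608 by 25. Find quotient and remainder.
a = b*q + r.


9608 = 25 * 384 + 8
Check: 9600 + 8 = 9608

q = 384, r = 8


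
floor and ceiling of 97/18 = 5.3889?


97/18 = 5.3889
floor = 5
ceil = 6

floor = 5, ceil = 6


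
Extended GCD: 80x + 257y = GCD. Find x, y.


Tabular extended Euclidean (each row: r = 80*s + 257*t):
r=80, s=1, t=0
r=257, s=0, t=1
q=0: r=80, s=1, t=0   [80*(1) + 257*(0) = 80]
q=3: r=17, s=-3, t=1   [80*(-3) + 257*(1) = 17]
q=4: r=12, s=13, t=-4   [80*(13) + 257*(-4) = 12]
q=1: r=5, s=-16, t=5   [80*(-16) + 257*(5) = 5]
q=2: r=2, s=45, t=-14   [80*(45) + 257*(-14) = 2]
q=2: r=1, s=-106, t=33   [80*(-106) + 257*(33) = 1]
q=2: r=0, s=257, t=-80   [80*(257) + 257*(-80) = 0]
GCD = 1; from the row with r=1: x=-106, y=33
Check: 80*(-106) + 257*(33) = -8480 + 8481 = 1

GCD = 1, x = -106, y = 33


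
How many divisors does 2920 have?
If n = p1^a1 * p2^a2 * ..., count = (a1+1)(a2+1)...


2920 = 2^3 × 5^1 × 73^1
d(2920) = (3+1) × (1+1) × (1+1) = 16

16 divisors


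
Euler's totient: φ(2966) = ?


2966 = 2 × 1483
Prime factors: 2, 1483
φ(2966) = 2966 × (1-1/2) × (1-1/1483)
= 2966 × 1/2 × 1482/1483 = 1482

φ(2966) = 1482


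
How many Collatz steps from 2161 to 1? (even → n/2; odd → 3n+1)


2161 → 6484 → 3242 → 1621 → 4864 → 2432 → 1216 → 608 → 304 → 152 → 76 → 38 → 19 → 58 → 29 → 88 → 44 → 22 → 11 → 34 → 17 → 52 → 26 → 13 → 40 → 20 → 10 → 5 → 16 → 8 → 4 → 2 → 1
Total steps = 32

32 steps


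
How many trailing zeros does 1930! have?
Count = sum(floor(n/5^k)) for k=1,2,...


floor(1930/5) = 386
floor(1930/25) = 77
floor(1930/125) = 15
floor(1930/625) = 3
Total = 481

481 trailing zeros


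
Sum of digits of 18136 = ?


1 + 8 + 1 + 3 + 6 = 19


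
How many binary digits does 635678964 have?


635678964 in base 2 = 100101111000111011000011110100
Number of digits = 30

30 digits (base 2)


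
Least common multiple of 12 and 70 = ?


GCD(12, 70) = 2
LCM = 12*70/2 = 840/2 = 420

LCM = 420


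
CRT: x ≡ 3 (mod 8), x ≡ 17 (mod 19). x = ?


M = 8*19 = 152
M1 = M/8 = 19, M2 = M/19 = 8
M1^(-1) mod 8 = 3, M2^(-1) mod 19 = 12
x = 3*19*3 + 17*8*12 = 1803
1803 mod 152 = 131
Check: 131 mod 8 = 3 ✓, 131 mod 19 = 17 ✓

x ≡ 131 (mod 152)


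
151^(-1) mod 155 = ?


Use the extended Euclidean algorithm on (155, 151); each row r = 155*s + 151*t:
r=155, s=1, t=0
r=151, s=0, t=1
q=1: r=4, s=1, t=-1   [155*(1) + 151*(-1) = 4]
q=37: r=3, s=-37, t=38   [155*(-37) + 151*(38) = 3]
q=1: r=1, s=38, t=-39   [155*(38) + 151*(-39) = 1]
q=3: r=0, s=-151, t=155   [155*(-151) + 151*(155) = 0]
GCD = 1 with t = -39, so 151*(-39) ≡ 1 (mod 155)
Inverse = -39 mod 155 = 116
Check: 151 * 116 = 17516 ≡ 1 (mod 155)

151^(-1) ≡ 116 (mod 155)


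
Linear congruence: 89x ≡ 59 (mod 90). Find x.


GCD(89, 90) = 1, unique solution
a^(-1) mod 90 = 89
x = 89 * 59 mod 90 = 31

x ≡ 31 (mod 90)


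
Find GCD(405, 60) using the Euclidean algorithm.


405 = 6 * 60 + 45
60 = 1 * 45 + 15
45 = 3 * 15 + 0
GCD = 15


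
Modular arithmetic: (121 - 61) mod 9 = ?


121 - 61 = 60
60 mod 9 = 6


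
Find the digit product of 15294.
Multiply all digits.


1 × 5 × 2 × 9 × 4 = 360


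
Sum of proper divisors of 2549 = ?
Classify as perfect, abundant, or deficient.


Proper divisors: 1
Sum = 1 = 1
1 < 2549 → deficient

s(2549) = 1 (deficient)


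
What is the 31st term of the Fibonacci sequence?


Sequence: 1, 1, 2, 3, 5, 8, 13, 21, 34, 55, 89, 144, 233, 377, 610, 987, 1597, 2584, 4181, 6765, 10946, 17711, 28657, 46368, 75025, 121393, 196418, 317811, 514229, 832040, 1346269
F(31) = 1346269


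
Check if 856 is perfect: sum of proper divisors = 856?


Proper divisors of 856: 1, 2, 4, 8, 107, 214, 428
Sum = 1 + 2 + 4 + 8 + 107 + 214 + 428 = 764

No, 856 is not perfect (764 ≠ 856)


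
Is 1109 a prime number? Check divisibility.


Check divisors up to sqrt(1109) = 33.3017
No divisors found.
1109 is prime.

Yes, 1109 is prime


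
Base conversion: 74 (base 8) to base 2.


74 (base 8) = 60 (decimal)
60 (decimal) = 111100 (base 2)


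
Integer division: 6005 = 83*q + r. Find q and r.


6005 = 83 * 72 + 29
Check: 5976 + 29 = 6005

q = 72, r = 29


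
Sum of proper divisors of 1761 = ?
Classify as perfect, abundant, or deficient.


Proper divisors: 1, 3, 587
Sum = 1 + 3 + 587 = 591
591 < 1761 → deficient

s(1761) = 591 (deficient)


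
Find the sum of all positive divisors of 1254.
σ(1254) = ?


Divisors of 1254: 1, 2, 3, 6, 11, 19, 22, 33, 38, 57, 66, 114, 209, 418, 627, 1254
Sum = 1 + 2 + 3 + 6 + 11 + 19 + 22 + 33 + 38 + 57 + 66 + 114 + 209 + 418 + 627 + 1254 = 2880

σ(1254) = 2880


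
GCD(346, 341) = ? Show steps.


346 = 1 * 341 + 5
341 = 68 * 5 + 1
5 = 5 * 1 + 0
GCD = 1


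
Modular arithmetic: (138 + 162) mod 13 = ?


138 + 162 = 300
300 mod 13 = 1


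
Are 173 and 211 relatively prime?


Euclidean algorithm:
211 = 1 * 173 + 38
173 = 4 * 38 + 21
38 = 1 * 21 + 17
21 = 1 * 17 + 4
17 = 4 * 4 + 1
4 = 4 * 1 + 0
GCD(173, 211) = 1

Yes, coprime (GCD = 1)


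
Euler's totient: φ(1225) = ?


1225 = 5^2 × 7^2
Prime factors: 5, 7
φ(1225) = 1225 × (1-1/5) × (1-1/7)
= 1225 × 4/5 × 6/7 = 840

φ(1225) = 840


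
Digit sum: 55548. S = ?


5 + 5 + 5 + 4 + 8 = 27


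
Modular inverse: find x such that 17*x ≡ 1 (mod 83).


Use the extended Euclidean algorithm on (83, 17); each row r = 83*s + 17*t:
r=83, s=1, t=0
r=17, s=0, t=1
q=4: r=15, s=1, t=-4   [83*(1) + 17*(-4) = 15]
q=1: r=2, s=-1, t=5   [83*(-1) + 17*(5) = 2]
q=7: r=1, s=8, t=-39   [83*(8) + 17*(-39) = 1]
q=2: r=0, s=-17, t=83   [83*(-17) + 17*(83) = 0]
GCD = 1 with t = -39, so 17*(-39) ≡ 1 (mod 83)
Inverse = -39 mod 83 = 44
Check: 17 * 44 = 748 ≡ 1 (mod 83)

17^(-1) ≡ 44 (mod 83)


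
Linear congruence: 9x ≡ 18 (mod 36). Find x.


GCD(9, 36) = 9 divides 18
Divide: 1x ≡ 2 (mod 4)
x ≡ 2 (mod 4)


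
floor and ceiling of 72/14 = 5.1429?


72/14 = 5.1429
floor = 5
ceil = 6

floor = 5, ceil = 6


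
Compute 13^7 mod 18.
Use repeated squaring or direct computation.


13^1 mod 18 = 13
13^2 mod 18 = 7
13^3 mod 18 = 1
13^4 mod 18 = 13
13^5 mod 18 = 7
13^6 mod 18 = 1
13^7 mod 18 = 13


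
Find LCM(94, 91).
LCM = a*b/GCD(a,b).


GCD(94, 91) = 1
LCM = 94*91/1 = 8554/1 = 8554

LCM = 8554


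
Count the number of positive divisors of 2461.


2461 = 23^1 × 107^1
d(2461) = (1+1) × (1+1) = 4

4 divisors


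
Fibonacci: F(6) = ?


Sequence: 1, 1, 2, 3, 5, 8
F(6) = 8


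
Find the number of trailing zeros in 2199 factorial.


floor(2199/5) = 439
floor(2199/25) = 87
floor(2199/125) = 17
floor(2199/625) = 3
Total = 546

546 trailing zeros


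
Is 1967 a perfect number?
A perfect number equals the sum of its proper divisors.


Proper divisors of 1967: 1, 7, 281
Sum = 1 + 7 + 281 = 289

No, 1967 is not perfect (289 ≠ 1967)


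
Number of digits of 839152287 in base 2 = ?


839152287 in base 2 = 110010000001000111001010011111
Number of digits = 30

30 digits (base 2)


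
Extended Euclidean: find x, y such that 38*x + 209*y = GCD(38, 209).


Tabular extended Euclidean (each row: r = 38*s + 209*t):
r=38, s=1, t=0
r=209, s=0, t=1
q=0: r=38, s=1, t=0   [38*(1) + 209*(0) = 38]
q=5: r=19, s=-5, t=1   [38*(-5) + 209*(1) = 19]
q=2: r=0, s=11, t=-2   [38*(11) + 209*(-2) = 0]
GCD = 19; from the row with r=19: x=-5, y=1
Check: 38*(-5) + 209*(1) = -190 + 209 = 19

GCD = 19, x = -5, y = 1


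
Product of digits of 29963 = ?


2 × 9 × 9 × 6 × 3 = 2916


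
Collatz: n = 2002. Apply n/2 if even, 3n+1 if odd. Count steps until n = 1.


2002 → 1001 → 3004 → 1502 → 751 → 2254 → 1127 → 3382 → 1691 → 5074 → 2537 → 7612 → 3806 → 1903 → 5710 → 2855 → 8566 → 4283 → 12850 → 6425 → 19276 → 9638 → 4819 → 14458 → 7229 → 21688 → 10844 → 5422 → 2711 → 8134 → 4067 → 12202 → 6101 → 18304 → 9152 → 4576 → 2288 → 1144 → 572 → 286 → 143 → 430 → 215 → 646 → 323 → 970 → 485 → 1456 → 728 → 364 → 182 → 91 → 274 → 137 → 412 → 206 → 103 → 310 → 155 → 466 → 233 → 700 → 350 → 175 → 526 → 263 → 790 → 395 → 1186 → 593 → 1780 → 890 → 445 → 1336 → 668 → 334 → 167 → 502 → 251 → 754 → 377 → 1132 → 566 → 283 → 850 → 425 → 1276 → 638 → 319 → 958 → 479 → 1438 → 719 → 2158 → 1079 → 3238 → 1619 → 4858 → 2429 → 7288 → 3644 → 1822 → 911 → 2734 → 1367 → 4102 → 2051 → 6154 → 3077 → 9232 → 4616 → 2308 → 1154 → 577 → 1732 → 866 → 433 → 1300 → 650 → 325 → 976 → 488 → 244 → 122 → 61 → 184 → 92 → 46 → 23 → 70 → 35 → 106 → 53 → 160 → 80 → 40 → 20 → 10 → 5 → 16 → 8 → 4 → 2 → 1
Total steps = 143

143 steps


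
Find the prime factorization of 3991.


3991 / 13 = 307
307 / 307 = 1
3991 = 13 × 307


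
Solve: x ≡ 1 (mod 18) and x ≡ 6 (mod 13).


M = 18*13 = 234
M1 = M/18 = 13, M2 = M/13 = 18
M1^(-1) mod 18 = 7, M2^(-1) mod 13 = 8
x = 1*13*7 + 6*18*8 = 955
955 mod 234 = 19
Check: 19 mod 18 = 1 ✓, 19 mod 13 = 6 ✓

x ≡ 19 (mod 234)


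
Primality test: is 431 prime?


Check divisors up to sqrt(431) = 20.7605
No divisors found.
431 is prime.

Yes, 431 is prime


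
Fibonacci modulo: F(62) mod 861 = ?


F(k) mod 861 for k=1..62:
1, 1, 2, 3, 5, 8, 13, 21, 34, 55, 89, 144, 233, 377, 610, 126, 736, 1, 737, 738, 614, 491, 244, 735, 118, 853, 110, 102, 212, 314, 526, 840, 505, 484, 128, 612, 740, 491, 370, 0, 370, 370, 740, 249, 128, 377, 505, 21, 526, 547, 212, 759, 110, 8, 118, 126, 244, 370, 614, 123, 737, 860
F(62) mod 861 = 860


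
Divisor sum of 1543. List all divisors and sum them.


Divisors of 1543: 1, 1543
Sum = 1 + 1543 = 1544

σ(1543) = 1544


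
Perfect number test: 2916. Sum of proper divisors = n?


Proper divisors of 2916: 1, 2, 3, 4, 6, 9, 12, 18, 27, 36, 54, 81, 108, 162, 243, 324, 486, 729, 972, 1458
Sum = 1 + 2 + 3 + 4 + 6 + 9 + 12 + 18 + 27 + 36 + 54 + 81 + 108 + 162 + 243 + 324 + 486 + 729 + 972 + 1458 = 4735

No, 2916 is not perfect (4735 ≠ 2916)


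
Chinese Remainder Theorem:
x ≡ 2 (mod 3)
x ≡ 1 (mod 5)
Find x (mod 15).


M = 3*5 = 15
M1 = M/3 = 5, M2 = M/5 = 3
M1^(-1) mod 3 = 2, M2^(-1) mod 5 = 2
x = 2*5*2 + 1*3*2 = 26
26 mod 15 = 11
Check: 11 mod 3 = 2 ✓, 11 mod 5 = 1 ✓

x ≡ 11 (mod 15)


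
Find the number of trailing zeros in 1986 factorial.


floor(1986/5) = 397
floor(1986/25) = 79
floor(1986/125) = 15
floor(1986/625) = 3
Total = 494

494 trailing zeros


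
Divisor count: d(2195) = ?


2195 = 5^1 × 439^1
d(2195) = (1+1) × (1+1) = 4

4 divisors


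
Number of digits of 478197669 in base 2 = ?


478197669 in base 2 = 11100100000001011011110100101
Number of digits = 29

29 digits (base 2)


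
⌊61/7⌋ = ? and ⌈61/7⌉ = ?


61/7 = 8.7143
floor = 8
ceil = 9

floor = 8, ceil = 9


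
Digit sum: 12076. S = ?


1 + 2 + 0 + 7 + 6 = 16


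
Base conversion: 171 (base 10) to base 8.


171 (base 10) = 171 (decimal)
171 (decimal) = 253 (base 8)


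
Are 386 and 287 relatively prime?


Euclidean algorithm:
386 = 1 * 287 + 99
287 = 2 * 99 + 89
99 = 1 * 89 + 10
89 = 8 * 10 + 9
10 = 1 * 9 + 1
9 = 9 * 1 + 0
GCD(386, 287) = 1

Yes, coprime (GCD = 1)


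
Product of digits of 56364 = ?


5 × 6 × 3 × 6 × 4 = 2160


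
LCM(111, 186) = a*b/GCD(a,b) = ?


GCD(111, 186) = 3
LCM = 111*186/3 = 20646/3 = 6882

LCM = 6882


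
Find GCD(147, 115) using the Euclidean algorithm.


147 = 1 * 115 + 32
115 = 3 * 32 + 19
32 = 1 * 19 + 13
19 = 1 * 13 + 6
13 = 2 * 6 + 1
6 = 6 * 1 + 0
GCD = 1


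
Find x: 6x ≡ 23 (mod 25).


GCD(6, 25) = 1, unique solution
a^(-1) mod 25 = 21
x = 21 * 23 mod 25 = 8

x ≡ 8 (mod 25)


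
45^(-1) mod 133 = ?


Use the extended Euclidean algorithm on (133, 45); each row r = 133*s + 45*t:
r=133, s=1, t=0
r=45, s=0, t=1
q=2: r=43, s=1, t=-2   [133*(1) + 45*(-2) = 43]
q=1: r=2, s=-1, t=3   [133*(-1) + 45*(3) = 2]
q=21: r=1, s=22, t=-65   [133*(22) + 45*(-65) = 1]
q=2: r=0, s=-45, t=133   [133*(-45) + 45*(133) = 0]
GCD = 1 with t = -65, so 45*(-65) ≡ 1 (mod 133)
Inverse = -65 mod 133 = 68
Check: 45 * 68 = 3060 ≡ 1 (mod 133)

45^(-1) ≡ 68 (mod 133)


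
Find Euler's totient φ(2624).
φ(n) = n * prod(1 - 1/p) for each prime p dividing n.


2624 = 2^6 × 41
Prime factors: 2, 41
φ(2624) = 2624 × (1-1/2) × (1-1/41)
= 2624 × 1/2 × 40/41 = 1280

φ(2624) = 1280


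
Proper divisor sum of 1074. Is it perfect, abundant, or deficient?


Proper divisors: 1, 2, 3, 6, 179, 358, 537
Sum = 1 + 2 + 3 + 6 + 179 + 358 + 537 = 1086
1086 > 1074 → abundant

s(1074) = 1086 (abundant)


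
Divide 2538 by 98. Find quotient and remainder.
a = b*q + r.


2538 = 98 * 25 + 88
Check: 2450 + 88 = 2538

q = 25, r = 88


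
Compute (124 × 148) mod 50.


124 × 148 = 18352
18352 mod 50 = 2


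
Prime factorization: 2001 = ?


2001 / 3 = 667
667 / 23 = 29
29 / 29 = 1
2001 = 3 × 23 × 29


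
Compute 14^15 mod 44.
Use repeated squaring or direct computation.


14^1 mod 44 = 14
14^2 mod 44 = 20
14^3 mod 44 = 16
14^4 mod 44 = 4
14^5 mod 44 = 12
14^6 mod 44 = 36
14^7 mod 44 = 20
14^8 mod 44 = 16
14^9 mod 44 = 4
14^10 mod 44 = 12
14^11 mod 44 = 36
14^12 mod 44 = 20
14^13 mod 44 = 16
14^14 mod 44 = 4
14^15 mod 44 = 12


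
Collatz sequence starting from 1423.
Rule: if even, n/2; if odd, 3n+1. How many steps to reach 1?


1423 → 4270 → 2135 → 6406 → 3203 → 9610 → 4805 → 14416 → 7208 → 3604 → 1802 → 901 → 2704 → 1352 → 676 → 338 → 169 → 508 → 254 → 127 → 382 → 191 → 574 → 287 → 862 → 431 → 1294 → 647 → 1942 → 971 → 2914 → 1457 → 4372 → 2186 → 1093 → 3280 → 1640 → 820 → 410 → 205 → 616 → 308 → 154 → 77 → 232 → 116 → 58 → 29 → 88 → 44 → 22 → 11 → 34 → 17 → 52 → 26 → 13 → 40 → 20 → 10 → 5 → 16 → 8 → 4 → 2 → 1
Total steps = 65

65 steps


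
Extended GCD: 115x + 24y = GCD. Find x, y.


Tabular extended Euclidean (each row: r = 115*s + 24*t):
r=115, s=1, t=0
r=24, s=0, t=1
q=4: r=19, s=1, t=-4   [115*(1) + 24*(-4) = 19]
q=1: r=5, s=-1, t=5   [115*(-1) + 24*(5) = 5]
q=3: r=4, s=4, t=-19   [115*(4) + 24*(-19) = 4]
q=1: r=1, s=-5, t=24   [115*(-5) + 24*(24) = 1]
q=4: r=0, s=24, t=-115   [115*(24) + 24*(-115) = 0]
GCD = 1; from the row with r=1: x=-5, y=24
Check: 115*(-5) + 24*(24) = -575 + 576 = 1

GCD = 1, x = -5, y = 24


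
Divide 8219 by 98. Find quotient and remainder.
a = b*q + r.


8219 = 98 * 83 + 85
Check: 8134 + 85 = 8219

q = 83, r = 85


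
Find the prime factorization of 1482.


1482 / 2 = 741
741 / 3 = 247
247 / 13 = 19
19 / 19 = 1
1482 = 2 × 3 × 13 × 19


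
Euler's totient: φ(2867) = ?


2867 = 47 × 61
Prime factors: 47, 61
φ(2867) = 2867 × (1-1/47) × (1-1/61)
= 2867 × 46/47 × 60/61 = 2760

φ(2867) = 2760


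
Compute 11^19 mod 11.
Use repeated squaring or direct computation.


11^1 mod 11 = 0
11^2 mod 11 = 0
11^3 mod 11 = 0
11^4 mod 11 = 0
11^5 mod 11 = 0
11^6 mod 11 = 0
11^7 mod 11 = 0
11^8 mod 11 = 0
11^9 mod 11 = 0
11^10 mod 11 = 0
11^11 mod 11 = 0
11^12 mod 11 = 0
11^13 mod 11 = 0
11^14 mod 11 = 0
11^15 mod 11 = 0
11^16 mod 11 = 0
11^17 mod 11 = 0
11^18 mod 11 = 0
11^19 mod 11 = 0


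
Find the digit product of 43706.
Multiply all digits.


4 × 3 × 7 × 0 × 6 = 0


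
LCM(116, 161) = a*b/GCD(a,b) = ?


GCD(116, 161) = 1
LCM = 116*161/1 = 18676/1 = 18676

LCM = 18676


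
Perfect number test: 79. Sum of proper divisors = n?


Proper divisors of 79: 1
Sum = 1 = 1

No, 79 is not perfect (1 ≠ 79)


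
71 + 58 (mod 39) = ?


71 + 58 = 129
129 mod 39 = 12


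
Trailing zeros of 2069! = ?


floor(2069/5) = 413
floor(2069/25) = 82
floor(2069/125) = 16
floor(2069/625) = 3
Total = 514

514 trailing zeros


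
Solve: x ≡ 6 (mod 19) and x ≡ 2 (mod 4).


M = 19*4 = 76
M1 = M/19 = 4, M2 = M/4 = 19
M1^(-1) mod 19 = 5, M2^(-1) mod 4 = 3
x = 6*4*5 + 2*19*3 = 234
234 mod 76 = 6
Check: 6 mod 19 = 6 ✓, 6 mod 4 = 2 ✓

x ≡ 6 (mod 76)


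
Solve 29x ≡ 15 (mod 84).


GCD(29, 84) = 1, unique solution
a^(-1) mod 84 = 29
x = 29 * 15 mod 84 = 15

x ≡ 15 (mod 84)


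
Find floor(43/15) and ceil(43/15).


43/15 = 2.8667
floor = 2
ceil = 3

floor = 2, ceil = 3


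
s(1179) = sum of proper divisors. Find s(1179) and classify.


Proper divisors: 1, 3, 9, 131, 393
Sum = 1 + 3 + 9 + 131 + 393 = 537
537 < 1179 → deficient

s(1179) = 537 (deficient)


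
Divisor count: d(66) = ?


66 = 2^1 × 3^1 × 11^1
d(66) = (1+1) × (1+1) × (1+1) = 8

8 divisors


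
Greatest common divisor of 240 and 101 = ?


240 = 2 * 101 + 38
101 = 2 * 38 + 25
38 = 1 * 25 + 13
25 = 1 * 13 + 12
13 = 1 * 12 + 1
12 = 12 * 1 + 0
GCD = 1


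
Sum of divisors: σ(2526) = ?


Divisors of 2526: 1, 2, 3, 6, 421, 842, 1263, 2526
Sum = 1 + 2 + 3 + 6 + 421 + 842 + 1263 + 2526 = 5064

σ(2526) = 5064


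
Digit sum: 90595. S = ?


9 + 0 + 5 + 9 + 5 = 28


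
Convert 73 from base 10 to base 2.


73 (base 10) = 73 (decimal)
73 (decimal) = 1001001 (base 2)


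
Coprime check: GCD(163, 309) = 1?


Euclidean algorithm:
309 = 1 * 163 + 146
163 = 1 * 146 + 17
146 = 8 * 17 + 10
17 = 1 * 10 + 7
10 = 1 * 7 + 3
7 = 2 * 3 + 1
3 = 3 * 1 + 0
GCD(163, 309) = 1

Yes, coprime (GCD = 1)


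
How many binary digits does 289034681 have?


289034681 in base 2 = 10001001110100101000110111001
Number of digits = 29

29 digits (base 2)


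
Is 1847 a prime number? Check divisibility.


Check divisors up to sqrt(1847) = 42.9767
No divisors found.
1847 is prime.

Yes, 1847 is prime


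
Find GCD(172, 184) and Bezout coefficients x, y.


Tabular extended Euclidean (each row: r = 172*s + 184*t):
r=172, s=1, t=0
r=184, s=0, t=1
q=0: r=172, s=1, t=0   [172*(1) + 184*(0) = 172]
q=1: r=12, s=-1, t=1   [172*(-1) + 184*(1) = 12]
q=14: r=4, s=15, t=-14   [172*(15) + 184*(-14) = 4]
q=3: r=0, s=-46, t=43   [172*(-46) + 184*(43) = 0]
GCD = 4; from the row with r=4: x=15, y=-14
Check: 172*(15) + 184*(-14) = 2580 - 2576 = 4

GCD = 4, x = 15, y = -14


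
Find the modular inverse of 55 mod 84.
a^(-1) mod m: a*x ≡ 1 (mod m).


Use the extended Euclidean algorithm on (84, 55); each row r = 84*s + 55*t:
r=84, s=1, t=0
r=55, s=0, t=1
q=1: r=29, s=1, t=-1   [84*(1) + 55*(-1) = 29]
q=1: r=26, s=-1, t=2   [84*(-1) + 55*(2) = 26]
q=1: r=3, s=2, t=-3   [84*(2) + 55*(-3) = 3]
q=8: r=2, s=-17, t=26   [84*(-17) + 55*(26) = 2]
q=1: r=1, s=19, t=-29   [84*(19) + 55*(-29) = 1]
q=2: r=0, s=-55, t=84   [84*(-55) + 55*(84) = 0]
GCD = 1 with t = -29, so 55*(-29) ≡ 1 (mod 84)
Inverse = -29 mod 84 = 55
Check: 55 * 55 = 3025 ≡ 1 (mod 84)

55^(-1) ≡ 55 (mod 84)


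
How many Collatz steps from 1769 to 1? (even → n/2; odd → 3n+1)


1769 → 5308 → 2654 → 1327 → 3982 → 1991 → 5974 → 2987 → 8962 → 4481 → 13444 → 6722 → 3361 → 10084 → 5042 → 2521 → 7564 → 3782 → 1891 → 5674 → 2837 → 8512 → 4256 → 2128 → 1064 → 532 → 266 → 133 → 400 → 200 → 100 → 50 → 25 → 76 → 38 → 19 → 58 → 29 → 88 → 44 → 22 → 11 → 34 → 17 → 52 → 26 → 13 → 40 → 20 → 10 → 5 → 16 → 8 → 4 → 2 → 1
Total steps = 55

55 steps


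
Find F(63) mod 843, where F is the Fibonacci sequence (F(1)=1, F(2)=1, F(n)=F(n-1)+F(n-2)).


F(k) mod 843 for k=1..63:
1, 1, 2, 3, 5, 8, 13, 21, 34, 55, 89, 144, 233, 377, 610, 144, 754, 55, 809, 21, 830, 8, 838, 3, 841, 1, 842, 0, 842, 842, 841, 840, 838, 835, 830, 822, 809, 788, 754, 699, 610, 466, 233, 699, 89, 788, 34, 822, 13, 835, 5, 840, 2, 842, 1, 0, 1, 1, 2, 3, 5, 8, 13
F(63) mod 843 = 13


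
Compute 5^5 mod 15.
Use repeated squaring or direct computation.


5^1 mod 15 = 5
5^2 mod 15 = 10
5^3 mod 15 = 5
5^4 mod 15 = 10
5^5 mod 15 = 5


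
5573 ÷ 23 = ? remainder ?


5573 = 23 * 242 + 7
Check: 5566 + 7 = 5573

q = 242, r = 7


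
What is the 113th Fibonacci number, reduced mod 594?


F(k) mod 594 for k=1..113:
1, 1, 2, 3, 5, 8, 13, 21, 34, 55, 89, 144, 233, 377, 16, 393, 409, 208, 23, 231, 254, 485, 145, 36, 181, 217, 398, 21, 419, 440, 265, 111, 376, 487, 269, 162, 431, 593, 430, 429, 265, 100, 365, 465, 236, 107, 343, 450, 199, 55, 254, 309, 563, 278, 247, 525, 178, 109, 287, 396, 89, 485, 574, 465, 445, 316, 167, 483, 56, 539, 1, 540, 541, 487, 434, 327, 167, 494, 67, 561, 34, 1, 35, 36, 71, 107, 178, 285, 463, 154, 23, 177, 200, 377, 577, 360, 343, 109, 452, 561, 419, 386, 211, 3, 214, 217, 431, 54, 485, 539, 430, 375, 211
F(113) mod 594 = 211


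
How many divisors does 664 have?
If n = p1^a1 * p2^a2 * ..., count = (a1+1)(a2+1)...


664 = 2^3 × 83^1
d(664) = (3+1) × (1+1) = 8

8 divisors


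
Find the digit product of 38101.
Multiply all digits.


3 × 8 × 1 × 0 × 1 = 0


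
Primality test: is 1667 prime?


Check divisors up to sqrt(1667) = 40.8289
No divisors found.
1667 is prime.

Yes, 1667 is prime


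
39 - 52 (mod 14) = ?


39 - 52 = -13
-13 mod 14 = 1


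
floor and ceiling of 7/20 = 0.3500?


7/20 = 0.3500
floor = 0
ceil = 1

floor = 0, ceil = 1


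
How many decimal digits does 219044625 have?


219044625 has 9 digits in base 10
floor(log10(219044625)) + 1 = floor(8.3405) + 1 = 9

9 digits (base 10)


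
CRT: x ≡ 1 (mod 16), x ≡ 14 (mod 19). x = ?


M = 16*19 = 304
M1 = M/16 = 19, M2 = M/19 = 16
M1^(-1) mod 16 = 11, M2^(-1) mod 19 = 6
x = 1*19*11 + 14*16*6 = 1553
1553 mod 304 = 33
Check: 33 mod 16 = 1 ✓, 33 mod 19 = 14 ✓

x ≡ 33 (mod 304)


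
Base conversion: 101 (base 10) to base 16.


101 (base 10) = 101 (decimal)
101 (decimal) = 65 (base 16)


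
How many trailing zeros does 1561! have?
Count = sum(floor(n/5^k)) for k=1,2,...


floor(1561/5) = 312
floor(1561/25) = 62
floor(1561/125) = 12
floor(1561/625) = 2
Total = 388

388 trailing zeros


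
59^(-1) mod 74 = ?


Use the extended Euclidean algorithm on (74, 59); each row r = 74*s + 59*t:
r=74, s=1, t=0
r=59, s=0, t=1
q=1: r=15, s=1, t=-1   [74*(1) + 59*(-1) = 15]
q=3: r=14, s=-3, t=4   [74*(-3) + 59*(4) = 14]
q=1: r=1, s=4, t=-5   [74*(4) + 59*(-5) = 1]
q=14: r=0, s=-59, t=74   [74*(-59) + 59*(74) = 0]
GCD = 1 with t = -5, so 59*(-5) ≡ 1 (mod 74)
Inverse = -5 mod 74 = 69
Check: 59 * 69 = 4071 ≡ 1 (mod 74)

59^(-1) ≡ 69 (mod 74)


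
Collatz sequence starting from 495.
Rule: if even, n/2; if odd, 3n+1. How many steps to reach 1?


495 → 1486 → 743 → 2230 → 1115 → 3346 → 1673 → 5020 → 2510 → 1255 → 3766 → 1883 → 5650 → 2825 → 8476 → 4238 → 2119 → 6358 → 3179 → 9538 → 4769 → 14308 → 7154 → 3577 → 10732 → 5366 → 2683 → 8050 → 4025 → 12076 → 6038 → 3019 → 9058 → 4529 → 13588 → 6794 → 3397 → 10192 → 5096 → 2548 → 1274 → 637 → 1912 → 956 → 478 → 239 → 718 → 359 → 1078 → 539 → 1618 → 809 → 2428 → 1214 → 607 → 1822 → 911 → 2734 → 1367 → 4102 → 2051 → 6154 → 3077 → 9232 → 4616 → 2308 → 1154 → 577 → 1732 → 866 → 433 → 1300 → 650 → 325 → 976 → 488 → 244 → 122 → 61 → 184 → 92 → 46 → 23 → 70 → 35 → 106 → 53 → 160 → 80 → 40 → 20 → 10 → 5 → 16 → 8 → 4 → 2 → 1
Total steps = 97

97 steps


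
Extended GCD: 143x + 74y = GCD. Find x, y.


Tabular extended Euclidean (each row: r = 143*s + 74*t):
r=143, s=1, t=0
r=74, s=0, t=1
q=1: r=69, s=1, t=-1   [143*(1) + 74*(-1) = 69]
q=1: r=5, s=-1, t=2   [143*(-1) + 74*(2) = 5]
q=13: r=4, s=14, t=-27   [143*(14) + 74*(-27) = 4]
q=1: r=1, s=-15, t=29   [143*(-15) + 74*(29) = 1]
q=4: r=0, s=74, t=-143   [143*(74) + 74*(-143) = 0]
GCD = 1; from the row with r=1: x=-15, y=29
Check: 143*(-15) + 74*(29) = -2145 + 2146 = 1

GCD = 1, x = -15, y = 29


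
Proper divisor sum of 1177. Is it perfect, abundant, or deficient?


Proper divisors: 1, 11, 107
Sum = 1 + 11 + 107 = 119
119 < 1177 → deficient

s(1177) = 119 (deficient)


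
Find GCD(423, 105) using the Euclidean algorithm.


423 = 4 * 105 + 3
105 = 35 * 3 + 0
GCD = 3


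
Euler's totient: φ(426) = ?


426 = 2 × 3 × 71
Prime factors: 2, 3, 71
φ(426) = 426 × (1-1/2) × (1-1/3) × (1-1/71)
= 426 × 1/2 × 2/3 × 70/71 = 140

φ(426) = 140


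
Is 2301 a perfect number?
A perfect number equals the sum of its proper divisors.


Proper divisors of 2301: 1, 3, 13, 39, 59, 177, 767
Sum = 1 + 3 + 13 + 39 + 59 + 177 + 767 = 1059

No, 2301 is not perfect (1059 ≠ 2301)


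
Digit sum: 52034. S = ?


5 + 2 + 0 + 3 + 4 = 14


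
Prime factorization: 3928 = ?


3928 / 2 = 1964
1964 / 2 = 982
982 / 2 = 491
491 / 491 = 1
3928 = 2^3 × 491


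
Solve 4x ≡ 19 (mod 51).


GCD(4, 51) = 1, unique solution
a^(-1) mod 51 = 13
x = 13 * 19 mod 51 = 43

x ≡ 43 (mod 51)


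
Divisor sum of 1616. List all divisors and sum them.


Divisors of 1616: 1, 2, 4, 8, 16, 101, 202, 404, 808, 1616
Sum = 1 + 2 + 4 + 8 + 16 + 101 + 202 + 404 + 808 + 1616 = 3162

σ(1616) = 3162


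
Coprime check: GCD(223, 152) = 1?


Euclidean algorithm:
223 = 1 * 152 + 71
152 = 2 * 71 + 10
71 = 7 * 10 + 1
10 = 10 * 1 + 0
GCD(223, 152) = 1

Yes, coprime (GCD = 1)


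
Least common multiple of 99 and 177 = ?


GCD(99, 177) = 3
LCM = 99*177/3 = 17523/3 = 5841

LCM = 5841


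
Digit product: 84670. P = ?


8 × 4 × 6 × 7 × 0 = 0


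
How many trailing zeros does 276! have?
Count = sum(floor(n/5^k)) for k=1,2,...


floor(276/5) = 55
floor(276/25) = 11
floor(276/125) = 2
Total = 68

68 trailing zeros


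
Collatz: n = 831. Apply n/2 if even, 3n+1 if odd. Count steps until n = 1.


831 → 2494 → 1247 → 3742 → 1871 → 5614 → 2807 → 8422 → 4211 → 12634 → 6317 → 18952 → 9476 → 4738 → 2369 → 7108 → 3554 → 1777 → 5332 → 2666 → 1333 → 4000 → 2000 → 1000 → 500 → 250 → 125 → 376 → 188 → 94 → 47 → 142 → 71 → 214 → 107 → 322 → 161 → 484 → 242 → 121 → 364 → 182 → 91 → 274 → 137 → 412 → 206 → 103 → 310 → 155 → 466 → 233 → 700 → 350 → 175 → 526 → 263 → 790 → 395 → 1186 → 593 → 1780 → 890 → 445 → 1336 → 668 → 334 → 167 → 502 → 251 → 754 → 377 → 1132 → 566 → 283 → 850 → 425 → 1276 → 638 → 319 → 958 → 479 → 1438 → 719 → 2158 → 1079 → 3238 → 1619 → 4858 → 2429 → 7288 → 3644 → 1822 → 911 → 2734 → 1367 → 4102 → 2051 → 6154 → 3077 → 9232 → 4616 → 2308 → 1154 → 577 → 1732 → 866 → 433 → 1300 → 650 → 325 → 976 → 488 → 244 → 122 → 61 → 184 → 92 → 46 → 23 → 70 → 35 → 106 → 53 → 160 → 80 → 40 → 20 → 10 → 5 → 16 → 8 → 4 → 2 → 1
Total steps = 134

134 steps


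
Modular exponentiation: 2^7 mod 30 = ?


2^1 mod 30 = 2
2^2 mod 30 = 4
2^3 mod 30 = 8
2^4 mod 30 = 16
2^5 mod 30 = 2
2^6 mod 30 = 4
2^7 mod 30 = 8


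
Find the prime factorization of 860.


860 / 2 = 430
430 / 2 = 215
215 / 5 = 43
43 / 43 = 1
860 = 2^2 × 5 × 43


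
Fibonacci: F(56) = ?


Sequence: 1, 1, 2, 3, 5, 8, 13, 21, 34, 55, 89, 144, 233, 377, 610, 987, 1597, 2584, 4181, 6765, 10946, 17711, 28657, 46368, 75025, 121393, 196418, 317811, 514229, 832040, 1346269, 2178309, 3524578, 5702887, 9227465, 14930352, 24157817, 39088169, 63245986, 102334155, 165580141, 267914296, 433494437, 701408733, 1134903170, 1836311903, 2971215073, 4807526976, 7778742049, 12586269025, 20365011074, 32951280099, 53316291173, 86267571272, 139583862445, 225851433717
F(56) = 225851433717


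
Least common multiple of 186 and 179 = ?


GCD(186, 179) = 1
LCM = 186*179/1 = 33294/1 = 33294

LCM = 33294


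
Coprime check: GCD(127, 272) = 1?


Euclidean algorithm:
272 = 2 * 127 + 18
127 = 7 * 18 + 1
18 = 18 * 1 + 0
GCD(127, 272) = 1

Yes, coprime (GCD = 1)


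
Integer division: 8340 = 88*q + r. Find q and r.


8340 = 88 * 94 + 68
Check: 8272 + 68 = 8340

q = 94, r = 68


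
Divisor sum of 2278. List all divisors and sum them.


Divisors of 2278: 1, 2, 17, 34, 67, 134, 1139, 2278
Sum = 1 + 2 + 17 + 34 + 67 + 134 + 1139 + 2278 = 3672

σ(2278) = 3672


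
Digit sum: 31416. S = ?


3 + 1 + 4 + 1 + 6 = 15


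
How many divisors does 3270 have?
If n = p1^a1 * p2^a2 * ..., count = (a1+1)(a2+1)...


3270 = 2^1 × 3^1 × 5^1 × 109^1
d(3270) = (1+1) × (1+1) × (1+1) × (1+1) = 16

16 divisors


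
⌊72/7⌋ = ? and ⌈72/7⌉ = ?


72/7 = 10.2857
floor = 10
ceil = 11

floor = 10, ceil = 11


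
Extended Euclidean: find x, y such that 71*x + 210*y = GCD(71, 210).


Tabular extended Euclidean (each row: r = 71*s + 210*t):
r=71, s=1, t=0
r=210, s=0, t=1
q=0: r=71, s=1, t=0   [71*(1) + 210*(0) = 71]
q=2: r=68, s=-2, t=1   [71*(-2) + 210*(1) = 68]
q=1: r=3, s=3, t=-1   [71*(3) + 210*(-1) = 3]
q=22: r=2, s=-68, t=23   [71*(-68) + 210*(23) = 2]
q=1: r=1, s=71, t=-24   [71*(71) + 210*(-24) = 1]
q=2: r=0, s=-210, t=71   [71*(-210) + 210*(71) = 0]
GCD = 1; from the row with r=1: x=71, y=-24
Check: 71*(71) + 210*(-24) = 5041 - 5040 = 1

GCD = 1, x = 71, y = -24


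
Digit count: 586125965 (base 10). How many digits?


586125965 has 9 digits in base 10
floor(log10(586125965)) + 1 = floor(8.7680) + 1 = 9

9 digits (base 10)
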